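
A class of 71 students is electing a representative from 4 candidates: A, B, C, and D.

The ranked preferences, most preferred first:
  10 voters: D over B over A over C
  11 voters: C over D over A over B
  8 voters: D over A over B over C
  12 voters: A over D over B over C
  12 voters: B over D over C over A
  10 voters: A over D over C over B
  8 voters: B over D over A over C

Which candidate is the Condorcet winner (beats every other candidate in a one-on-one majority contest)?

D vs A: 49–22
D vs B: 51–20
D vs C: 60–11
D beats every other candidate.

D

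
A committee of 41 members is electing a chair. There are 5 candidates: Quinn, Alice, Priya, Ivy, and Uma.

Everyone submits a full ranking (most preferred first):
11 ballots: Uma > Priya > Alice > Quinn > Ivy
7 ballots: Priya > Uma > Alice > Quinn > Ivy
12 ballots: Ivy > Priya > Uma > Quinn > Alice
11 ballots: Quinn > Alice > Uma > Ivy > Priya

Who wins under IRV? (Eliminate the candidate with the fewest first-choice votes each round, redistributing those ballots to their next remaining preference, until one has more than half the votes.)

Round 1: Quinn 11, Alice 0, Priya 7, Ivy 12, Uma 11. Alice eliminated.
Round 2: Quinn 11, Priya 7, Ivy 12, Uma 11. Priya eliminated.
Round 3: Quinn 11, Ivy 12, Uma 18. Quinn eliminated.
Round 4: Ivy 12, Uma 29. Uma has a majority (≥21).

Uma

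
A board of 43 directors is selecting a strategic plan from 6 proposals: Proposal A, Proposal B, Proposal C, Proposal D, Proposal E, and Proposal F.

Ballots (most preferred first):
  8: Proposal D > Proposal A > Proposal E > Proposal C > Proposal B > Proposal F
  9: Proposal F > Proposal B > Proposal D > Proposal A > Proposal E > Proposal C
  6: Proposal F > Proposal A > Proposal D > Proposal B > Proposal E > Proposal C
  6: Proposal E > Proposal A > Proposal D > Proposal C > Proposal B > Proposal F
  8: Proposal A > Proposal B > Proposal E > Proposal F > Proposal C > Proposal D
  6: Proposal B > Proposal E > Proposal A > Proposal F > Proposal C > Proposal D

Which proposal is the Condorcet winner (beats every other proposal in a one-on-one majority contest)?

Proposal A

Proposal A vs Proposal B: 28–15
Proposal A vs Proposal C: 43–0
Proposal A vs Proposal D: 26–17
Proposal A vs Proposal E: 31–12
Proposal A vs Proposal F: 28–15
Proposal A beats every other proposal.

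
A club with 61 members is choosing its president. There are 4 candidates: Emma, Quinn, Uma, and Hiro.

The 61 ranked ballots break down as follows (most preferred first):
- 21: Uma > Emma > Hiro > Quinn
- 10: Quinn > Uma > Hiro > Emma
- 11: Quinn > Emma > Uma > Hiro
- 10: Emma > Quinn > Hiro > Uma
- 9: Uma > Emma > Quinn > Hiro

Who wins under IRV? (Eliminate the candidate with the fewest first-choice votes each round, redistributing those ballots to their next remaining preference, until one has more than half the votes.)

Round 1: Emma 10, Quinn 21, Uma 30, Hiro 0. Hiro eliminated.
Round 2: Emma 10, Quinn 21, Uma 30. Emma eliminated.
Round 3: Quinn 31, Uma 30. Quinn has a majority (≥31).

Quinn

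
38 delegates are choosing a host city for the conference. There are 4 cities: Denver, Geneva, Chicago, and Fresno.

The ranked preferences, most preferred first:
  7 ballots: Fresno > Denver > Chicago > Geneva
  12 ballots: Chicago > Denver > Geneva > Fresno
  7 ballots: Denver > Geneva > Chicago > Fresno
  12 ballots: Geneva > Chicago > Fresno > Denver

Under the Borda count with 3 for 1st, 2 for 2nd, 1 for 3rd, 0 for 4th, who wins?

Chicago

Denver: 7×2 + 12×2 + 7×3 + 12×0 = 59
Geneva: 7×0 + 12×1 + 7×2 + 12×3 = 62
Chicago: 7×1 + 12×3 + 7×1 + 12×2 = 74
Fresno: 7×3 + 12×0 + 7×0 + 12×1 = 33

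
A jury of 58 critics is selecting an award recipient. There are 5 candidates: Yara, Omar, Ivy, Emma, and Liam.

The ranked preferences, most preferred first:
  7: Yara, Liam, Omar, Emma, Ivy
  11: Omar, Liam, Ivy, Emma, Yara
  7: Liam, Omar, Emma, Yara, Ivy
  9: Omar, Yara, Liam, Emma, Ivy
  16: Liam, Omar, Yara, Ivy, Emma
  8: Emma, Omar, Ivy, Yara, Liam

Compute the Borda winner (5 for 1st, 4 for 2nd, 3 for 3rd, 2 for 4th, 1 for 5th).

Omar

Yara: 7×5 + 11×1 + 7×2 + 9×4 + 16×3 + 8×2 = 160
Omar: 7×3 + 11×5 + 7×4 + 9×5 + 16×4 + 8×4 = 245
Ivy: 7×1 + 11×3 + 7×1 + 9×1 + 16×2 + 8×3 = 112
Emma: 7×2 + 11×2 + 7×3 + 9×2 + 16×1 + 8×5 = 131
Liam: 7×4 + 11×4 + 7×5 + 9×3 + 16×5 + 8×1 = 222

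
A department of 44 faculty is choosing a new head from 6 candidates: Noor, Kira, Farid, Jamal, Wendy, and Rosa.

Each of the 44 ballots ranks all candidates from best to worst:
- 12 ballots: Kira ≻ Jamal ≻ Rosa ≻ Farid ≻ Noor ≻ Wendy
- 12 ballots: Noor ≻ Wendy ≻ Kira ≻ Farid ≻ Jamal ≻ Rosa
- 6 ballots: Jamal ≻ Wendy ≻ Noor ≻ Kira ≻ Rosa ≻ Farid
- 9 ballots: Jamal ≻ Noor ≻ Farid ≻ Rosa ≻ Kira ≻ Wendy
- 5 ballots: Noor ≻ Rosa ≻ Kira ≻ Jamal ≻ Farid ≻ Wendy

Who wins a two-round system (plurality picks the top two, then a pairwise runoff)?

Jamal

Round 1 first-place votes: Noor 17, Kira 12, Farid 0, Jamal 15, Wendy 0, Rosa 0. Noor and Jamal advance.
Runoff: Noor is ranked above Jamal on 17 ballots, Jamal above Noor on 27.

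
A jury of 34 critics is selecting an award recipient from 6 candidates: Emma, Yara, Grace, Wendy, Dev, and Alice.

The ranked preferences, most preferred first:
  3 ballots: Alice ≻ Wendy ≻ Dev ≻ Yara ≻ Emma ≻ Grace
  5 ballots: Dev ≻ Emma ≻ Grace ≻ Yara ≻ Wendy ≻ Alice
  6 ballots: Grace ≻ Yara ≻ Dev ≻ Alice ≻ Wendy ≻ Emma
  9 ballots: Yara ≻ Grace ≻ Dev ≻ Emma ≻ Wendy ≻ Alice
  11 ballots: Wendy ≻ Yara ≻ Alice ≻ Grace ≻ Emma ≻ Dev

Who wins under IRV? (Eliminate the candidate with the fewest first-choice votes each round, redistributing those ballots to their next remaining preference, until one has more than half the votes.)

Grace

Round 1: Emma 0, Yara 9, Grace 6, Wendy 11, Dev 5, Alice 3. Emma eliminated.
Round 2: Yara 9, Grace 6, Wendy 11, Dev 5, Alice 3. Alice eliminated.
Round 3: Yara 9, Grace 6, Wendy 14, Dev 5. Dev eliminated.
Round 4: Yara 9, Grace 11, Wendy 14. Yara eliminated.
Round 5: Grace 20, Wendy 14. Grace has a majority (≥18).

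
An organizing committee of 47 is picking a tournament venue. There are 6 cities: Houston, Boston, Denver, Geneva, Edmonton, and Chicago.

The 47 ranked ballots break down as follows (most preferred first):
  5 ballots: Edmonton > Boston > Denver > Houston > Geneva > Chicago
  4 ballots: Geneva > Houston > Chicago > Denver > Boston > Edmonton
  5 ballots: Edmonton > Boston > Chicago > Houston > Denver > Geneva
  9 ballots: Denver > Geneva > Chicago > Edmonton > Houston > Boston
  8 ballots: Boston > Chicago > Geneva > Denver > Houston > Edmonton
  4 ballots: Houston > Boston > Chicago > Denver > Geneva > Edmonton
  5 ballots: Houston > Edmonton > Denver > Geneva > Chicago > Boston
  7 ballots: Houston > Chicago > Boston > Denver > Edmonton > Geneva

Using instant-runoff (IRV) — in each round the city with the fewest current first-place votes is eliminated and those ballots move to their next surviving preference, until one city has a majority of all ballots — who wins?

Houston

Round 1: Houston 16, Boston 8, Denver 9, Geneva 4, Edmonton 10, Chicago 0. Chicago eliminated.
Round 2: Houston 16, Boston 8, Denver 9, Geneva 4, Edmonton 10. Geneva eliminated.
Round 3: Houston 20, Boston 8, Denver 9, Edmonton 10. Boston eliminated.
Round 4: Houston 20, Denver 17, Edmonton 10. Edmonton eliminated.
Round 5: Houston 25, Denver 22. Houston has a majority (≥24).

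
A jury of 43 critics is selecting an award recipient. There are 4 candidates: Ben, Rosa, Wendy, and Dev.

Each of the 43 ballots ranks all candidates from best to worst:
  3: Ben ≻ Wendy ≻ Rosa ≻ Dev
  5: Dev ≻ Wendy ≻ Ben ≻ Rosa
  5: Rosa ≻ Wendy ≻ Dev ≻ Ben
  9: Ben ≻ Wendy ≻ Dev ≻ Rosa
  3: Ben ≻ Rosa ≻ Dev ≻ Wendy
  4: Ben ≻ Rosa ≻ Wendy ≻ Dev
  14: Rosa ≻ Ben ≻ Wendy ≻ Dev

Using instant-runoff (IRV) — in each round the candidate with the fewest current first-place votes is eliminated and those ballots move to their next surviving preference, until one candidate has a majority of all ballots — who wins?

Ben

Round 1: Ben 19, Rosa 19, Wendy 0, Dev 5. Wendy eliminated.
Round 2: Ben 19, Rosa 19, Dev 5. Dev eliminated.
Round 3: Ben 24, Rosa 19. Ben has a majority (≥22).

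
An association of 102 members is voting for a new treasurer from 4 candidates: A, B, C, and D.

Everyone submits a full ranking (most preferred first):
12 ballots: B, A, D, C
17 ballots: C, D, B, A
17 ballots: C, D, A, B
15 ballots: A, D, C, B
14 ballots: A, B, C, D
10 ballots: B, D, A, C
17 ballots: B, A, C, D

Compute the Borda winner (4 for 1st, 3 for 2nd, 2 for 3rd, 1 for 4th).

A

A: 12×3 + 17×1 + 17×2 + 15×4 + 14×4 + 10×2 + 17×3 = 274
B: 12×4 + 17×2 + 17×1 + 15×1 + 14×3 + 10×4 + 17×4 = 264
C: 12×1 + 17×4 + 17×4 + 15×2 + 14×2 + 10×1 + 17×2 = 250
D: 12×2 + 17×3 + 17×3 + 15×3 + 14×1 + 10×3 + 17×1 = 232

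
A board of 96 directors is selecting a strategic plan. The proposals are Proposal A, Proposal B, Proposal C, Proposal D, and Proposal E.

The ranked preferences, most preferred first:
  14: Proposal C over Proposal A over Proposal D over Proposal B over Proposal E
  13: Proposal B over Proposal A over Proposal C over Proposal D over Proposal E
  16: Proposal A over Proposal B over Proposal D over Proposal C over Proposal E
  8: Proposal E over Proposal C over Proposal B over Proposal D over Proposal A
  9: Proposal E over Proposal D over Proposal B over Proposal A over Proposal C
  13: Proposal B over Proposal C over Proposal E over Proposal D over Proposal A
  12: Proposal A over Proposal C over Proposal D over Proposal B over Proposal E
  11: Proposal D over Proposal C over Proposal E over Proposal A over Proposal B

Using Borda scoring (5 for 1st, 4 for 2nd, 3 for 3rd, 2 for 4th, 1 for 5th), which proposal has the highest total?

Proposal C

Proposal A: 14×4 + 13×4 + 16×5 + 8×1 + 9×2 + 13×1 + 12×5 + 11×2 = 309
Proposal B: 14×2 + 13×5 + 16×4 + 8×3 + 9×3 + 13×5 + 12×2 + 11×1 = 308
Proposal C: 14×5 + 13×3 + 16×2 + 8×4 + 9×1 + 13×4 + 12×4 + 11×4 = 326
Proposal D: 14×3 + 13×2 + 16×3 + 8×2 + 9×4 + 13×2 + 12×3 + 11×5 = 285
Proposal E: 14×1 + 13×1 + 16×1 + 8×5 + 9×5 + 13×3 + 12×1 + 11×3 = 212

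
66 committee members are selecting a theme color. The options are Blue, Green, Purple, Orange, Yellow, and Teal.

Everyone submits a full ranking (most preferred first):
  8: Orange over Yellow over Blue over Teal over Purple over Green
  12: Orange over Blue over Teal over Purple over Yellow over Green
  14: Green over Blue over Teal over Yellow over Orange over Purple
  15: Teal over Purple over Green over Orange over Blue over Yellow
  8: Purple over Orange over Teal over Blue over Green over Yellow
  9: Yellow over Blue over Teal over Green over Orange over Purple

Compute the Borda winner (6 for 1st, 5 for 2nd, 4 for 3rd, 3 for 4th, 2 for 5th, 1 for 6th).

Blue: 8×4 + 12×5 + 14×5 + 15×2 + 8×3 + 9×5 = 261
Green: 8×1 + 12×1 + 14×6 + 15×4 + 8×2 + 9×3 = 207
Purple: 8×2 + 12×3 + 14×1 + 15×5 + 8×6 + 9×1 = 198
Orange: 8×6 + 12×6 + 14×2 + 15×3 + 8×5 + 9×2 = 251
Yellow: 8×5 + 12×2 + 14×3 + 15×1 + 8×1 + 9×6 = 183
Teal: 8×3 + 12×4 + 14×4 + 15×6 + 8×4 + 9×4 = 286

Teal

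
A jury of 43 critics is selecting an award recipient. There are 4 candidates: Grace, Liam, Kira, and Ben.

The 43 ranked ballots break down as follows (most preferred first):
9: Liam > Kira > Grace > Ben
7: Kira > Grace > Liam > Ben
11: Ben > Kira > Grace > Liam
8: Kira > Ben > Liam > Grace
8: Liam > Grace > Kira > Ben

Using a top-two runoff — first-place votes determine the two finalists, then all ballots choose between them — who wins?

Kira

Round 1 first-place votes: Grace 0, Liam 17, Kira 15, Ben 11. Liam and Kira advance.
Runoff: Liam is ranked above Kira on 17 ballots, Kira above Liam on 26.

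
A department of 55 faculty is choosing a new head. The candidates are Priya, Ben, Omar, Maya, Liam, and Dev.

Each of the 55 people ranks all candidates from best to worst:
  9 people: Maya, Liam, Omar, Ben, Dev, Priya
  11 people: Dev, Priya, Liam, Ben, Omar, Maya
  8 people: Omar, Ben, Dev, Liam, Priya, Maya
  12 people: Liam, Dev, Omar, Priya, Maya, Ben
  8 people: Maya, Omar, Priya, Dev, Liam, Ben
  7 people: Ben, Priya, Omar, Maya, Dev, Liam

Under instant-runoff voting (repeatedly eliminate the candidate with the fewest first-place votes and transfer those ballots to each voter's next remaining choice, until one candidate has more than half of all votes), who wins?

Liam

Round 1: Priya 0, Ben 7, Omar 8, Maya 17, Liam 12, Dev 11. Priya eliminated.
Round 2: Ben 7, Omar 8, Maya 17, Liam 12, Dev 11. Ben eliminated.
Round 3: Omar 15, Maya 17, Liam 12, Dev 11. Dev eliminated.
Round 4: Omar 15, Maya 17, Liam 23. Omar eliminated.
Round 5: Maya 24, Liam 31. Liam has a majority (≥28).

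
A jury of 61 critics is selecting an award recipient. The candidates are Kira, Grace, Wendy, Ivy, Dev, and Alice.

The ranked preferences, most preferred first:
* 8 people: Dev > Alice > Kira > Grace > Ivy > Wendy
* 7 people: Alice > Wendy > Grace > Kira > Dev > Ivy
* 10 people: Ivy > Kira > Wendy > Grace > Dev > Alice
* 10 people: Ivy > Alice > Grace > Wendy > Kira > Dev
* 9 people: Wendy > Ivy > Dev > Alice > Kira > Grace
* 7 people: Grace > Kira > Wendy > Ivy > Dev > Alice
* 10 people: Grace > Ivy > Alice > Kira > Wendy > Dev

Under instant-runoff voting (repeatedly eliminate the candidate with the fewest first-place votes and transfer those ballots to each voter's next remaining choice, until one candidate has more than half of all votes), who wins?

Round 1: Kira 0, Grace 17, Wendy 9, Ivy 20, Dev 8, Alice 7. Kira eliminated.
Round 2: Grace 17, Wendy 9, Ivy 20, Dev 8, Alice 7. Alice eliminated.
Round 3: Grace 17, Wendy 16, Ivy 20, Dev 8. Dev eliminated.
Round 4: Grace 25, Wendy 16, Ivy 20. Wendy eliminated.
Round 5: Grace 32, Ivy 29. Grace has a majority (≥31).

Grace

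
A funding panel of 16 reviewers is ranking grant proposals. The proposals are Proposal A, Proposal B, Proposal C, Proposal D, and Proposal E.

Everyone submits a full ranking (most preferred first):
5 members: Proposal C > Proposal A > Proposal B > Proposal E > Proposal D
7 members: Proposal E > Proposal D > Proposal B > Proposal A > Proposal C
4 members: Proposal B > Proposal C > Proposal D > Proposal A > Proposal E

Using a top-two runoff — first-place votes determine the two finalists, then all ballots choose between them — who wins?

Proposal C

Round 1 first-place votes: Proposal A 0, Proposal B 4, Proposal C 5, Proposal D 0, Proposal E 7. Proposal E and Proposal C advance.
Runoff: Proposal E is ranked above Proposal C on 7 ballots, Proposal C above Proposal E on 9.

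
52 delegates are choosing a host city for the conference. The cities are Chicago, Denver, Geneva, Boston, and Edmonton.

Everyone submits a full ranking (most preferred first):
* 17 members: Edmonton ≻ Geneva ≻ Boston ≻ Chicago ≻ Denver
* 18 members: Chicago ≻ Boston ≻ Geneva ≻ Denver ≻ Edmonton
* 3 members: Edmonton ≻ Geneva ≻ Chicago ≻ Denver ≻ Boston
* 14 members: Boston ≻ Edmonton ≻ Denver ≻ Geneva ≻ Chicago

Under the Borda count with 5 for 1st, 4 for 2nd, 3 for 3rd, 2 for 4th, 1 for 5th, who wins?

Boston

Chicago: 17×2 + 18×5 + 3×3 + 14×1 = 147
Denver: 17×1 + 18×2 + 3×2 + 14×3 = 101
Geneva: 17×4 + 18×3 + 3×4 + 14×2 = 162
Boston: 17×3 + 18×4 + 3×1 + 14×5 = 196
Edmonton: 17×5 + 18×1 + 3×5 + 14×4 = 174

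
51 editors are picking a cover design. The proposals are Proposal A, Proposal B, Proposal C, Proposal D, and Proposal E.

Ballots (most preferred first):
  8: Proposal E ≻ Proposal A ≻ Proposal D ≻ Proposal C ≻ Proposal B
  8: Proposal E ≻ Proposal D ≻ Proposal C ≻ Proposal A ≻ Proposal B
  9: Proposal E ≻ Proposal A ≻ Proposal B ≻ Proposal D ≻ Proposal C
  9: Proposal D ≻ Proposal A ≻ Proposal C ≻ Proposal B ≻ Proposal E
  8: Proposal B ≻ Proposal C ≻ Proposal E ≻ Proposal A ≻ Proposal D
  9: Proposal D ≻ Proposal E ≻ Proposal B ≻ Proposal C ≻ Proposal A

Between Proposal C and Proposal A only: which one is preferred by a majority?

Proposal C is ranked above Proposal A on 25 ballots; Proposal A above Proposal C on 26.

Proposal A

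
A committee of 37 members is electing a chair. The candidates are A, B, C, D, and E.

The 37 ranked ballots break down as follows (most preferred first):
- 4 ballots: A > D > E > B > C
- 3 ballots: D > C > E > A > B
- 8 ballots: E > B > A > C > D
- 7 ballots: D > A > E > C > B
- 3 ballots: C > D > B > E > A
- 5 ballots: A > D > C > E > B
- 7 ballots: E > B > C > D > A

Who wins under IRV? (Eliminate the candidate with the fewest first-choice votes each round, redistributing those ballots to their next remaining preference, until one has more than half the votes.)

D

Round 1: A 9, B 0, C 3, D 10, E 15. B eliminated.
Round 2: A 9, C 3, D 10, E 15. C eliminated.
Round 3: A 9, D 13, E 15. A eliminated.
Round 4: D 22, E 15. D has a majority (≥19).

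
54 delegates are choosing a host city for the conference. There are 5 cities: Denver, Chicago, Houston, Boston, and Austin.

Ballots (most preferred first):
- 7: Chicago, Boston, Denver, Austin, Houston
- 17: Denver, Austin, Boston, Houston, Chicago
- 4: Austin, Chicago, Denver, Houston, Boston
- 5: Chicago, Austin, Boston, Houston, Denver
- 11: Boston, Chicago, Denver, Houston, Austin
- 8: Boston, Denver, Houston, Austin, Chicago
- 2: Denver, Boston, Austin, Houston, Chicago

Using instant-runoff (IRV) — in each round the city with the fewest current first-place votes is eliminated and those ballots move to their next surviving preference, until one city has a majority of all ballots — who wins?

Round 1: Denver 19, Chicago 12, Houston 0, Boston 19, Austin 4. Houston eliminated.
Round 2: Denver 19, Chicago 12, Boston 19, Austin 4. Austin eliminated.
Round 3: Denver 19, Chicago 16, Boston 19. Chicago eliminated.
Round 4: Denver 23, Boston 31. Boston has a majority (≥28).

Boston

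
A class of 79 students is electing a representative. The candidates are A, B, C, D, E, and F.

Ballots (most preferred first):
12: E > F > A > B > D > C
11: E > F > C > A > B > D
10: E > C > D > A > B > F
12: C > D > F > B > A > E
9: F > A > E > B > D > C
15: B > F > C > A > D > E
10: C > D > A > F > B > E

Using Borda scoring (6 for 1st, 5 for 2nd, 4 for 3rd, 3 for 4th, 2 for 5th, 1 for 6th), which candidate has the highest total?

A: 12×4 + 11×3 + 10×3 + 12×2 + 9×5 + 15×3 + 10×4 = 265
B: 12×3 + 11×2 + 10×2 + 12×3 + 9×3 + 15×6 + 10×2 = 251
C: 12×1 + 11×4 + 10×5 + 12×6 + 9×1 + 15×4 + 10×6 = 307
D: 12×2 + 11×1 + 10×4 + 12×5 + 9×2 + 15×2 + 10×5 = 233
E: 12×6 + 11×6 + 10×6 + 12×1 + 9×4 + 15×1 + 10×1 = 271
F: 12×5 + 11×5 + 10×1 + 12×4 + 9×6 + 15×5 + 10×3 = 332

F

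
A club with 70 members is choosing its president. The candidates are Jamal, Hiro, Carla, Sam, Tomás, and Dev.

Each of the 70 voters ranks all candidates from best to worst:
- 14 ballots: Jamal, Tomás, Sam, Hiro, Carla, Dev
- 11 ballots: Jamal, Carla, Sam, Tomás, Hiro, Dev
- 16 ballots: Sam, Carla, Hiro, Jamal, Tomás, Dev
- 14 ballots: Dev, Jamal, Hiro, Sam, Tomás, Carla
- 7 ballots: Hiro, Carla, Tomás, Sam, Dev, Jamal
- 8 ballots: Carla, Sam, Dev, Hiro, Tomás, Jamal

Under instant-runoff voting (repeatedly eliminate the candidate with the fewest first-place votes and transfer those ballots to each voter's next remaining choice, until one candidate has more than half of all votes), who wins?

Round 1: Jamal 25, Hiro 7, Carla 8, Sam 16, Tomás 0, Dev 14. Tomás eliminated.
Round 2: Jamal 25, Hiro 7, Carla 8, Sam 16, Dev 14. Hiro eliminated.
Round 3: Jamal 25, Carla 15, Sam 16, Dev 14. Dev eliminated.
Round 4: Jamal 39, Carla 15, Sam 16. Jamal has a majority (≥36).

Jamal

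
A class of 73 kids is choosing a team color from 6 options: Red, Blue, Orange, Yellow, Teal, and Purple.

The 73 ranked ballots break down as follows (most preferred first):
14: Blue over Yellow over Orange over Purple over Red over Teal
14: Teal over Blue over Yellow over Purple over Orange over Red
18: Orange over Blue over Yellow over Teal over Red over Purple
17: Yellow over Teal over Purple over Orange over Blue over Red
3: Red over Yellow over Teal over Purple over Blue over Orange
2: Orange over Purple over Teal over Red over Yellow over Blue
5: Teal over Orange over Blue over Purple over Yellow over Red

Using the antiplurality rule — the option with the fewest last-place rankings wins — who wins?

Last-place votes: Red 36, Blue 2, Orange 3, Yellow 0, Teal 14, Purple 18.

Yellow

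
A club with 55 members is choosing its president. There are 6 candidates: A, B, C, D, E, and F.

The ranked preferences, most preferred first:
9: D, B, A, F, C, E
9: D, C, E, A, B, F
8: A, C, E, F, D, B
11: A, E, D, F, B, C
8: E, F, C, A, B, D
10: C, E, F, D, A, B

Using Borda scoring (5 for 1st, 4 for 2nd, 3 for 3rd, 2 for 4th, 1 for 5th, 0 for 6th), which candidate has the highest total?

E

A: 9×3 + 9×2 + 8×5 + 11×5 + 8×2 + 10×1 = 166
B: 9×4 + 9×1 + 8×0 + 11×1 + 8×1 + 10×0 = 64
C: 9×1 + 9×4 + 8×4 + 11×0 + 8×3 + 10×5 = 151
D: 9×5 + 9×5 + 8×1 + 11×3 + 8×0 + 10×2 = 151
E: 9×0 + 9×3 + 8×3 + 11×4 + 8×5 + 10×4 = 175
F: 9×2 + 9×0 + 8×2 + 11×2 + 8×4 + 10×3 = 118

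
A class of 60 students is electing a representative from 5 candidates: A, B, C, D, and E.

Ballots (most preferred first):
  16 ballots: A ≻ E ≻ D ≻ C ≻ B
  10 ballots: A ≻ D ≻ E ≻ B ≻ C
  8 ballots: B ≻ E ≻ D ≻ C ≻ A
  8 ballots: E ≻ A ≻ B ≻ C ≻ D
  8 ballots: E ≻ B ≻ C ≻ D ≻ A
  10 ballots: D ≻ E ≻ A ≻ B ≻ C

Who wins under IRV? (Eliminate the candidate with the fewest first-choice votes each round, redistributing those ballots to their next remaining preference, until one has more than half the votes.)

Round 1: A 26, B 8, C 0, D 10, E 16. C eliminated.
Round 2: A 26, B 8, D 10, E 16. B eliminated.
Round 3: A 26, D 10, E 24. D eliminated.
Round 4: A 26, E 34. E has a majority (≥31).

E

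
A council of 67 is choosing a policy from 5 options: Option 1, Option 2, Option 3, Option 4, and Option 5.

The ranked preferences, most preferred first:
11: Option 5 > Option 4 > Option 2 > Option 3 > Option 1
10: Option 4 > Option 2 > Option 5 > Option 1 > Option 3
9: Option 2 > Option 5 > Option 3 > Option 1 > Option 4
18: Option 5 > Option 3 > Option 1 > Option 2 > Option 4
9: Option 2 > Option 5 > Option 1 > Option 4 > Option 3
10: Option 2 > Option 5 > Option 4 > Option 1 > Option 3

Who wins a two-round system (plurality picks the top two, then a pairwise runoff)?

Round 1 first-place votes: Option 1 0, Option 2 28, Option 3 0, Option 4 10, Option 5 29. Option 5 and Option 2 advance.
Runoff: Option 5 is ranked above Option 2 on 29 ballots, Option 2 above Option 5 on 38.

Option 2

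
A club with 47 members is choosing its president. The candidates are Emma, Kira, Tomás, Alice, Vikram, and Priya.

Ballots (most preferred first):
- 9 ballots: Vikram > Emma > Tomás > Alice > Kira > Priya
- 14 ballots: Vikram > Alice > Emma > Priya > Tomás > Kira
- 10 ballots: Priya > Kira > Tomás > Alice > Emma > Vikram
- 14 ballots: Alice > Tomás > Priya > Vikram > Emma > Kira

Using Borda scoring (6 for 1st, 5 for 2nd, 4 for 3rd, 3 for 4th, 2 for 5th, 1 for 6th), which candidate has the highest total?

Alice

Emma: 9×5 + 14×4 + 10×2 + 14×2 = 149
Kira: 9×2 + 14×1 + 10×5 + 14×1 = 96
Tomás: 9×4 + 14×2 + 10×4 + 14×5 = 174
Alice: 9×3 + 14×5 + 10×3 + 14×6 = 211
Vikram: 9×6 + 14×6 + 10×1 + 14×3 = 190
Priya: 9×1 + 14×3 + 10×6 + 14×4 = 167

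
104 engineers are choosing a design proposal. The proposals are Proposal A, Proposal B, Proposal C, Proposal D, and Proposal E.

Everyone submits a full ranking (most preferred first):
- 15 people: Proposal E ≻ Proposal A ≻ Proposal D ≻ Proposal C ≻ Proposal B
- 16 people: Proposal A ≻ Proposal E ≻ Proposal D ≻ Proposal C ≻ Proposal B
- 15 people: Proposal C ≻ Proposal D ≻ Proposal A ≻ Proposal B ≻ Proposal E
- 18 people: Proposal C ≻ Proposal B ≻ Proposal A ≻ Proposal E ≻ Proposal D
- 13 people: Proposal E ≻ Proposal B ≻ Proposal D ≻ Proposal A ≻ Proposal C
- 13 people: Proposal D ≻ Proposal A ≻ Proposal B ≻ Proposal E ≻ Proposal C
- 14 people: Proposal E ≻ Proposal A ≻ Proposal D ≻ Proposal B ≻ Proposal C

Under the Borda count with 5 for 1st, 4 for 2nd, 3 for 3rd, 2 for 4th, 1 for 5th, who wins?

Proposal A: 15×4 + 16×5 + 15×3 + 18×3 + 13×2 + 13×4 + 14×4 = 373
Proposal B: 15×1 + 16×1 + 15×2 + 18×4 + 13×4 + 13×3 + 14×2 = 252
Proposal C: 15×2 + 16×2 + 15×5 + 18×5 + 13×1 + 13×1 + 14×1 = 267
Proposal D: 15×3 + 16×3 + 15×4 + 18×1 + 13×3 + 13×5 + 14×3 = 317
Proposal E: 15×5 + 16×4 + 15×1 + 18×2 + 13×5 + 13×2 + 14×5 = 351

Proposal A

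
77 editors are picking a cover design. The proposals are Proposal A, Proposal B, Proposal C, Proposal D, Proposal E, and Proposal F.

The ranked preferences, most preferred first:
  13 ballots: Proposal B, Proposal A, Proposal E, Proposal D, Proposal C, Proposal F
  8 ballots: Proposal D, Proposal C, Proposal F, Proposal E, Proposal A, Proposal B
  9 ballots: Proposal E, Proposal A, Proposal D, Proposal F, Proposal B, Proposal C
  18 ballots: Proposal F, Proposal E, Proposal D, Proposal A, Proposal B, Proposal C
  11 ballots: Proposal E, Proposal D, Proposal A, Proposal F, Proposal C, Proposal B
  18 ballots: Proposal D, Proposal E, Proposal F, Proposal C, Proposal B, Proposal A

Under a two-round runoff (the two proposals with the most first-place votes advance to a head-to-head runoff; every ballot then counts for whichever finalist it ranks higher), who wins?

Round 1 first-place votes: Proposal A 0, Proposal B 13, Proposal C 0, Proposal D 26, Proposal E 20, Proposal F 18. Proposal D and Proposal E advance.
Runoff: Proposal D is ranked above Proposal E on 26 ballots, Proposal E above Proposal D on 51.

Proposal E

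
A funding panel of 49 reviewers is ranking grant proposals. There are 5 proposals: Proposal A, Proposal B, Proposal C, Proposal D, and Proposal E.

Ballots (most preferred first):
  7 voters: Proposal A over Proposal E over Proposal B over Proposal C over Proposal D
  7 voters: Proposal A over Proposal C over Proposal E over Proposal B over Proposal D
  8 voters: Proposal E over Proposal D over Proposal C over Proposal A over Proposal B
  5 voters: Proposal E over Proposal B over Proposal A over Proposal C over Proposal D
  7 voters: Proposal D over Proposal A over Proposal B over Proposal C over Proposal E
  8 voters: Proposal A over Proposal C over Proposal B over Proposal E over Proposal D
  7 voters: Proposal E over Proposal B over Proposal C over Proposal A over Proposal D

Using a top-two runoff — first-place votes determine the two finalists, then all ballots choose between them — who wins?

Proposal A

Round 1 first-place votes: Proposal A 22, Proposal B 0, Proposal C 0, Proposal D 7, Proposal E 20. Proposal A and Proposal E advance.
Runoff: Proposal A is ranked above Proposal E on 29 ballots, Proposal E above Proposal A on 20.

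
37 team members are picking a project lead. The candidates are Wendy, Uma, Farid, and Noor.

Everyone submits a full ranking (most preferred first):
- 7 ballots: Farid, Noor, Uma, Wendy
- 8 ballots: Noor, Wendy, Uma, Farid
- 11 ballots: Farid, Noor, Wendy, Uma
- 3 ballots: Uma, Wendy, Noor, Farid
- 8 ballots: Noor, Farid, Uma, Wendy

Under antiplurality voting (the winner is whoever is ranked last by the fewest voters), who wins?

Last-place votes: Wendy 15, Uma 11, Farid 11, Noor 0.

Noor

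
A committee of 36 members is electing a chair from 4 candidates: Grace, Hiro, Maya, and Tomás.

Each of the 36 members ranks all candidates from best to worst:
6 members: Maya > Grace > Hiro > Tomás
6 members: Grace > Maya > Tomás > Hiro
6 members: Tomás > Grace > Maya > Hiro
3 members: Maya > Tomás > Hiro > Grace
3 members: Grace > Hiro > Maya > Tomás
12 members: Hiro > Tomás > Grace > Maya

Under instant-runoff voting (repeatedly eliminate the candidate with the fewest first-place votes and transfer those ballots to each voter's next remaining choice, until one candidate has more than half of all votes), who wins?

Round 1: Grace 9, Hiro 12, Maya 9, Tomás 6. Tomás eliminated.
Round 2: Grace 15, Hiro 12, Maya 9. Maya eliminated.
Round 3: Grace 21, Hiro 15. Grace has a majority (≥19).

Grace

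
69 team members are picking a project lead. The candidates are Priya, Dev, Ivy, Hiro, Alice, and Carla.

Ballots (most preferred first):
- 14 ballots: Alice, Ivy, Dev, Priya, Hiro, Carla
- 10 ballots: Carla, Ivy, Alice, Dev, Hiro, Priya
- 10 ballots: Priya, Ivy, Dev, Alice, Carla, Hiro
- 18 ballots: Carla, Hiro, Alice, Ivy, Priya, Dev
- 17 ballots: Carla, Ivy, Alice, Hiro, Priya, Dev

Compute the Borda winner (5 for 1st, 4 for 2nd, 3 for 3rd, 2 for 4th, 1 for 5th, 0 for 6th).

Ivy

Priya: 14×2 + 10×0 + 10×5 + 18×1 + 17×1 = 113
Dev: 14×3 + 10×2 + 10×3 + 18×0 + 17×0 = 92
Ivy: 14×4 + 10×4 + 10×4 + 18×2 + 17×4 = 240
Hiro: 14×1 + 10×1 + 10×0 + 18×4 + 17×2 = 130
Alice: 14×5 + 10×3 + 10×2 + 18×3 + 17×3 = 225
Carla: 14×0 + 10×5 + 10×1 + 18×5 + 17×5 = 235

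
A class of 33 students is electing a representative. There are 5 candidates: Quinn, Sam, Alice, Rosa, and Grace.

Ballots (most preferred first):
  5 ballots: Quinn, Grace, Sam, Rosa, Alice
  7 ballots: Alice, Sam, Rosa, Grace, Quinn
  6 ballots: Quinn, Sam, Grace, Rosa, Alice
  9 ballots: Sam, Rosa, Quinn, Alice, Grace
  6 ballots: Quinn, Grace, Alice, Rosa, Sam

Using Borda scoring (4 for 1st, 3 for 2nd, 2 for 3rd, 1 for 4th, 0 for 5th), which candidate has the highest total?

Quinn: 5×4 + 7×0 + 6×4 + 9×2 + 6×4 = 86
Sam: 5×2 + 7×3 + 6×3 + 9×4 + 6×0 = 85
Alice: 5×0 + 7×4 + 6×0 + 9×1 + 6×2 = 49
Rosa: 5×1 + 7×2 + 6×1 + 9×3 + 6×1 = 58
Grace: 5×3 + 7×1 + 6×2 + 9×0 + 6×3 = 52

Quinn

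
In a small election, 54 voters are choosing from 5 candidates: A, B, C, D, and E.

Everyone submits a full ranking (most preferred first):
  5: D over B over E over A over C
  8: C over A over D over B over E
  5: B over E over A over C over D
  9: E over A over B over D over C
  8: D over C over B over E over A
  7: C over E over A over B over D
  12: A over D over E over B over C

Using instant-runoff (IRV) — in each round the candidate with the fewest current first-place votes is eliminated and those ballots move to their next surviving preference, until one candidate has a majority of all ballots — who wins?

Round 1: A 12, B 5, C 15, D 13, E 9. B eliminated.
Round 2: A 12, C 15, D 13, E 14. A eliminated.
Round 3: C 15, D 25, E 14. E eliminated.
Round 4: C 20, D 34. D has a majority (≥28).

D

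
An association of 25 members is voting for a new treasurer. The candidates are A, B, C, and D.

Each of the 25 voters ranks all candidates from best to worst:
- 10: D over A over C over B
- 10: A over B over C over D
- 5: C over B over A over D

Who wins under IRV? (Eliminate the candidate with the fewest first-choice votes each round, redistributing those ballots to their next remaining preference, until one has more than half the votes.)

Round 1: A 10, B 0, C 5, D 10. B eliminated.
Round 2: A 10, C 5, D 10. C eliminated.
Round 3: A 15, D 10. A has a majority (≥13).

A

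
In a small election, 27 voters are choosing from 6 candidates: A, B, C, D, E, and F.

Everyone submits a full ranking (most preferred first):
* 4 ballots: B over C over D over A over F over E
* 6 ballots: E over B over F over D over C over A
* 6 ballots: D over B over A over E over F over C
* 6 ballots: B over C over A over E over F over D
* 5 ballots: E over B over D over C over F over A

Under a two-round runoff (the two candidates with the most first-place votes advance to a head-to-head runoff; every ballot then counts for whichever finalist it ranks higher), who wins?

B

Round 1 first-place votes: A 0, B 10, C 0, D 6, E 11, F 0. E and B advance.
Runoff: E is ranked above B on 11 ballots, B above E on 16.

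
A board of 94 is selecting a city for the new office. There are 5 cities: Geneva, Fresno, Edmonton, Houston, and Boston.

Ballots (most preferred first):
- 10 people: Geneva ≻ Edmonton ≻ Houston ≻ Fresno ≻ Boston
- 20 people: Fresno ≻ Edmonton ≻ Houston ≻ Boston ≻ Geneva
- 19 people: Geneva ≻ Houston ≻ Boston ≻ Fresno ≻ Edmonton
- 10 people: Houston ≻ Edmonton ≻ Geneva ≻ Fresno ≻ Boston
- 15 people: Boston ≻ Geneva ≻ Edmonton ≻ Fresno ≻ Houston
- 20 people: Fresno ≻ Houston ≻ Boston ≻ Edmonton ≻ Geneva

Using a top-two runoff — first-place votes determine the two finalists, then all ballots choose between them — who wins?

Geneva

Round 1 first-place votes: Geneva 29, Fresno 40, Edmonton 0, Houston 10, Boston 15. Fresno and Geneva advance.
Runoff: Fresno is ranked above Geneva on 40 ballots, Geneva above Fresno on 54.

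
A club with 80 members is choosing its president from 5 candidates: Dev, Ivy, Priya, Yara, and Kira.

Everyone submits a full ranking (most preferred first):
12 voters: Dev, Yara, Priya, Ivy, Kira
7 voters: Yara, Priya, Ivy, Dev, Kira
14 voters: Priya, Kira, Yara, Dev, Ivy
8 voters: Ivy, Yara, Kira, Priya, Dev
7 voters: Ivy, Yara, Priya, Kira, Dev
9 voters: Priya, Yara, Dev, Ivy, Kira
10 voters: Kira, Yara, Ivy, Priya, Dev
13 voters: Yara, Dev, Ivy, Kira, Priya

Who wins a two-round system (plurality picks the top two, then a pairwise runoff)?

Yara

Round 1 first-place votes: Dev 12, Ivy 15, Priya 23, Yara 20, Kira 10. Priya and Yara advance.
Runoff: Priya is ranked above Yara on 23 ballots, Yara above Priya on 57.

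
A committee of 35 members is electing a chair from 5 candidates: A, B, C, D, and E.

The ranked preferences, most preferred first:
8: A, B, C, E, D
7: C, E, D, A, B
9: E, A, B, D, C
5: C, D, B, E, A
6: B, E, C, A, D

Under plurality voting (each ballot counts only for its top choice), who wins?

First-place votes: A 8, B 6, C 12, D 0, E 9.

C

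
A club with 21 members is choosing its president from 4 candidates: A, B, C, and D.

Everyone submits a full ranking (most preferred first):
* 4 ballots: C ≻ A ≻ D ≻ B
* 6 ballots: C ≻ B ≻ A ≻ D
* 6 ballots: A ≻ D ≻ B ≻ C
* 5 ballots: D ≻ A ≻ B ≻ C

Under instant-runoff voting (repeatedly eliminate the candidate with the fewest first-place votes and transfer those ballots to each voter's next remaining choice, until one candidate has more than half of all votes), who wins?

A

Round 1: A 6, B 0, C 10, D 5. B eliminated.
Round 2: A 6, C 10, D 5. D eliminated.
Round 3: A 11, C 10. A has a majority (≥11).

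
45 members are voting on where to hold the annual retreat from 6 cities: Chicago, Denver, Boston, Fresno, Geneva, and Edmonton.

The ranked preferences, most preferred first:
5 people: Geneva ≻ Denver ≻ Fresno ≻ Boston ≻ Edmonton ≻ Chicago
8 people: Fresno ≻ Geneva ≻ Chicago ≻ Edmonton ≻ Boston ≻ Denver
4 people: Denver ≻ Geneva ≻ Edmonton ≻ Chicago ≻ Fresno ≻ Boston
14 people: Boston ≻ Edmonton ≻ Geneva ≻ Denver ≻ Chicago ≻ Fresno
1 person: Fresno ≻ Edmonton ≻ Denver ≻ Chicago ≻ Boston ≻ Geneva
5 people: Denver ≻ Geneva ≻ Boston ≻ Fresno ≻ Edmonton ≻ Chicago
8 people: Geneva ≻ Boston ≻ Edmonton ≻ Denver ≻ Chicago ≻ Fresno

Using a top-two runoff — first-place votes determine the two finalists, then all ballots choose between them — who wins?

Geneva

Round 1 first-place votes: Chicago 0, Denver 9, Boston 14, Fresno 9, Geneva 13, Edmonton 0. Boston and Geneva advance.
Runoff: Boston is ranked above Geneva on 15 ballots, Geneva above Boston on 30.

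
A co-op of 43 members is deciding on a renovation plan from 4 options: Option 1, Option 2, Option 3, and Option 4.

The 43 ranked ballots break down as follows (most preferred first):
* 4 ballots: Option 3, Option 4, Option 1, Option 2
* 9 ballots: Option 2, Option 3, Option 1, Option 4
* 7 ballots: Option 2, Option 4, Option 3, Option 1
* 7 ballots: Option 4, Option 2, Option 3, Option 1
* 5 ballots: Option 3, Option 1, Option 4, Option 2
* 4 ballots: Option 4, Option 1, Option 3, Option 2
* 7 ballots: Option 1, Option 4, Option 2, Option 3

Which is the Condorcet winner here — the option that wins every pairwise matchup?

Option 4 vs Option 1: 22–21
Option 4 vs Option 2: 27–16
Option 4 vs Option 3: 25–18
Option 4 beats every other option.

Option 4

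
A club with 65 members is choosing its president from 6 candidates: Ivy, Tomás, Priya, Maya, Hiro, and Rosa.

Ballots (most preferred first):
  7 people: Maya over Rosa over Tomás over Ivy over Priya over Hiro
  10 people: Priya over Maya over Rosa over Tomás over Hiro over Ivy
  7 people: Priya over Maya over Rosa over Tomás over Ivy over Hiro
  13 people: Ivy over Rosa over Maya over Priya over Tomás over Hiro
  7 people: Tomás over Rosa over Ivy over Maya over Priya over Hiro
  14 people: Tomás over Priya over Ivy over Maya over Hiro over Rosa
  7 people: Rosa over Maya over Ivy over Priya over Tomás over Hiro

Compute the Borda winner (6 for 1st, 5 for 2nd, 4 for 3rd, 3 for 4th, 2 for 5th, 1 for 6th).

Maya

Ivy: 7×3 + 10×1 + 7×2 + 13×6 + 7×4 + 14×4 + 7×4 = 235
Tomás: 7×4 + 10×3 + 7×3 + 13×2 + 7×6 + 14×6 + 7×2 = 245
Priya: 7×2 + 10×6 + 7×6 + 13×3 + 7×2 + 14×5 + 7×3 = 260
Maya: 7×6 + 10×5 + 7×5 + 13×4 + 7×3 + 14×3 + 7×5 = 277
Hiro: 7×1 + 10×2 + 7×1 + 13×1 + 7×1 + 14×2 + 7×1 = 89
Rosa: 7×5 + 10×4 + 7×4 + 13×5 + 7×5 + 14×1 + 7×6 = 259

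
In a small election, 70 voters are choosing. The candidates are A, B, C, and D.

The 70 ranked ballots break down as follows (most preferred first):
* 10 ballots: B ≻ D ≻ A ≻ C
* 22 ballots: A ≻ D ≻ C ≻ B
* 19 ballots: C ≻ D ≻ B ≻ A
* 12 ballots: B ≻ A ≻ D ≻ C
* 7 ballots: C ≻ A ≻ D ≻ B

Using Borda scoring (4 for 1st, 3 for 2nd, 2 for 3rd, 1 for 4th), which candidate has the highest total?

A: 10×2 + 22×4 + 19×1 + 12×3 + 7×3 = 184
B: 10×4 + 22×1 + 19×2 + 12×4 + 7×1 = 155
C: 10×1 + 22×2 + 19×4 + 12×1 + 7×4 = 170
D: 10×3 + 22×3 + 19×3 + 12×2 + 7×2 = 191

D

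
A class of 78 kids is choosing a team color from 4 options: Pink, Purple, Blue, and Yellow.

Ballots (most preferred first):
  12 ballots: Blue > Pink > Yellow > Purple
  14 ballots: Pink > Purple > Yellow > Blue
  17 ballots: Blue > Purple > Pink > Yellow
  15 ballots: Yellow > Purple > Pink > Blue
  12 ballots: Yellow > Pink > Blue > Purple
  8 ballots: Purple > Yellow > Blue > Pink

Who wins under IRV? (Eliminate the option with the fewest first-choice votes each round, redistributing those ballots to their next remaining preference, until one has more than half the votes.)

Round 1: Pink 14, Purple 8, Blue 29, Yellow 27. Purple eliminated.
Round 2: Pink 14, Blue 29, Yellow 35. Pink eliminated.
Round 3: Blue 29, Yellow 49. Yellow has a majority (≥40).

Yellow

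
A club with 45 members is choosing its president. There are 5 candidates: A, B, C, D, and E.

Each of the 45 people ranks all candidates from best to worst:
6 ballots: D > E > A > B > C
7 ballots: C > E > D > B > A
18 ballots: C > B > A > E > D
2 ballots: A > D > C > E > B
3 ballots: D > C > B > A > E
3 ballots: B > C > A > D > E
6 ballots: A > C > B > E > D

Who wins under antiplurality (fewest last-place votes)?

B

Last-place votes: A 7, B 2, C 6, D 24, E 6.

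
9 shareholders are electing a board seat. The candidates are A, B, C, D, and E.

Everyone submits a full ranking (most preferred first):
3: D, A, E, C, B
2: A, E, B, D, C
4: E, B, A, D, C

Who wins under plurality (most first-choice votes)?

First-place votes: A 2, B 0, C 0, D 3, E 4.

E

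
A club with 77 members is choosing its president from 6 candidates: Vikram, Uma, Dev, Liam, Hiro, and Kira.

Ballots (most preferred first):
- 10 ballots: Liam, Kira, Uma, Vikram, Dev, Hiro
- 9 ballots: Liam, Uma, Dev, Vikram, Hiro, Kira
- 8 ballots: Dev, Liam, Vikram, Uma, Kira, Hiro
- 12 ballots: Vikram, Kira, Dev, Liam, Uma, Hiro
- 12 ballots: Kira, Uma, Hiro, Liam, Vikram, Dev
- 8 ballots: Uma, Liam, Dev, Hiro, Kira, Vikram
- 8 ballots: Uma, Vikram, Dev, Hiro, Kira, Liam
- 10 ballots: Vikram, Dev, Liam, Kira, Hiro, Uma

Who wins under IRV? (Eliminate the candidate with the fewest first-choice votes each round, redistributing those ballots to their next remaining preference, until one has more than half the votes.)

Round 1: Vikram 22, Uma 16, Dev 8, Liam 19, Hiro 0, Kira 12. Hiro eliminated.
Round 2: Vikram 22, Uma 16, Dev 8, Liam 19, Kira 12. Dev eliminated.
Round 3: Vikram 22, Uma 16, Liam 27, Kira 12. Kira eliminated.
Round 4: Vikram 22, Uma 28, Liam 27. Vikram eliminated.
Round 5: Uma 28, Liam 49. Liam has a majority (≥39).

Liam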